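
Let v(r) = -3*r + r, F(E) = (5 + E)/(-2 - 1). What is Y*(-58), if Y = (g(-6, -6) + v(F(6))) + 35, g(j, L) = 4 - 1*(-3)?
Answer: -8584/3 ≈ -2861.3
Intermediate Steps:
g(j, L) = 7 (g(j, L) = 4 + 3 = 7)
F(E) = -5/3 - E/3 (F(E) = (5 + E)/(-3) = (5 + E)*(-⅓) = -5/3 - E/3)
v(r) = -2*r
Y = 148/3 (Y = (7 - 2*(-5/3 - ⅓*6)) + 35 = (7 - 2*(-5/3 - 2)) + 35 = (7 - 2*(-11/3)) + 35 = (7 + 22/3) + 35 = 43/3 + 35 = 148/3 ≈ 49.333)
Y*(-58) = (148/3)*(-58) = -8584/3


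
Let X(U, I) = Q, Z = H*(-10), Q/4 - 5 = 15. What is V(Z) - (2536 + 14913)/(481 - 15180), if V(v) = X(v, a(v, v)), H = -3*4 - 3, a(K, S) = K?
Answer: 1193369/14699 ≈ 81.187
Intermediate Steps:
H = -15 (H = -12 - 3 = -15)
Q = 80 (Q = 20 + 4*15 = 20 + 60 = 80)
Z = 150 (Z = -15*(-10) = 150)
X(U, I) = 80
V(v) = 80
V(Z) - (2536 + 14913)/(481 - 15180) = 80 - (2536 + 14913)/(481 - 15180) = 80 - 17449/(-14699) = 80 - 17449*(-1)/14699 = 80 - 1*(-17449/14699) = 80 + 17449/14699 = 1193369/14699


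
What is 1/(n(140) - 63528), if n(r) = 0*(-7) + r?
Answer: -1/63388 ≈ -1.5776e-5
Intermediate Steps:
n(r) = r (n(r) = 0 + r = r)
1/(n(140) - 63528) = 1/(140 - 63528) = 1/(-63388) = -1/63388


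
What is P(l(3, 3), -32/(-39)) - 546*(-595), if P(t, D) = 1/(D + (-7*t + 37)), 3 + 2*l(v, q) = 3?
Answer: 479183289/1475 ≈ 3.2487e+5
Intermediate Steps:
l(v, q) = 0 (l(v, q) = -3/2 + (½)*3 = -3/2 + 3/2 = 0)
P(t, D) = 1/(37 + D - 7*t) (P(t, D) = 1/(D + (37 - 7*t)) = 1/(37 + D - 7*t))
P(l(3, 3), -32/(-39)) - 546*(-595) = 1/(37 - 32/(-39) - 7*0) - 546*(-595) = 1/(37 - 32*(-1/39) + 0) + 324870 = 1/(37 + 32/39 + 0) + 324870 = 1/(1475/39) + 324870 = 39/1475 + 324870 = 479183289/1475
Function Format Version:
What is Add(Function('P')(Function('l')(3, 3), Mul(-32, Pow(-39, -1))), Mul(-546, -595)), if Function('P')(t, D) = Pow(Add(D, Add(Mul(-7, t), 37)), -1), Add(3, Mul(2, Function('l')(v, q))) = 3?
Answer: Rational(479183289, 1475) ≈ 3.2487e+5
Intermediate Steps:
Function('l')(v, q) = 0 (Function('l')(v, q) = Add(Rational(-3, 2), Mul(Rational(1, 2), 3)) = Add(Rational(-3, 2), Rational(3, 2)) = 0)
Function('P')(t, D) = Pow(Add(37, D, Mul(-7, t)), -1) (Function('P')(t, D) = Pow(Add(D, Add(37, Mul(-7, t))), -1) = Pow(Add(37, D, Mul(-7, t)), -1))
Add(Function('P')(Function('l')(3, 3), Mul(-32, Pow(-39, -1))), Mul(-546, -595)) = Add(Pow(Add(37, Mul(-32, Pow(-39, -1)), Mul(-7, 0)), -1), Mul(-546, -595)) = Add(Pow(Add(37, Mul(-32, Rational(-1, 39)), 0), -1), 324870) = Add(Pow(Add(37, Rational(32, 39), 0), -1), 324870) = Add(Pow(Rational(1475, 39), -1), 324870) = Add(Rational(39, 1475), 324870) = Rational(479183289, 1475)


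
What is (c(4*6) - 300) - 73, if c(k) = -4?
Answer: -377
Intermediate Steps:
(c(4*6) - 300) - 73 = (-4 - 300) - 73 = -304 - 73 = -377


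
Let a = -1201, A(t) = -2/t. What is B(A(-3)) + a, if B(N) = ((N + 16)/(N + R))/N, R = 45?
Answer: -164462/137 ≈ -1200.5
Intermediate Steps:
B(N) = (16 + N)/(N*(45 + N)) (B(N) = ((N + 16)/(N + 45))/N = ((16 + N)/(45 + N))/N = (16 + N)/(N*(45 + N)))
B(A(-3)) + a = (16 - 2/(-3))/(((-2/(-3)))*(45 - 2/(-3))) - 1201 = (16 - 2*(-⅓))/(((-2*(-⅓)))*(45 - 2*(-⅓))) - 1201 = (16 + ⅔)/((⅔)*(45 + ⅔)) - 1201 = (3/2)*(50/3)/(137/3) - 1201 = (3/2)*(3/137)*(50/3) - 1201 = 75/137 - 1201 = -164462/137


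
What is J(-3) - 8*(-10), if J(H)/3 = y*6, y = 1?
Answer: 98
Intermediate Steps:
J(H) = 18 (J(H) = 3*(1*6) = 3*6 = 18)
J(-3) - 8*(-10) = 18 - 8*(-10) = 18 + 80 = 98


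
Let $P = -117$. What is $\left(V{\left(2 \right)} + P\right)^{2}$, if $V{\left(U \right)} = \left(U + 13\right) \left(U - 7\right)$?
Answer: $36864$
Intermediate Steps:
$V{\left(U \right)} = \left(-7 + U\right) \left(13 + U\right)$ ($V{\left(U \right)} = \left(13 + U\right) \left(-7 + U\right) = \left(-7 + U\right) \left(13 + U\right)$)
$\left(V{\left(2 \right)} + P\right)^{2} = \left(\left(-91 + 2^{2} + 6 \cdot 2\right) - 117\right)^{2} = \left(\left(-91 + 4 + 12\right) - 117\right)^{2} = \left(-75 - 117\right)^{2} = \left(-192\right)^{2} = 36864$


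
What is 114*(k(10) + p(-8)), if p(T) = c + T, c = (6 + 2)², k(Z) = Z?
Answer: 7524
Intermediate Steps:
c = 64 (c = 8² = 64)
p(T) = 64 + T
114*(k(10) + p(-8)) = 114*(10 + (64 - 8)) = 114*(10 + 56) = 114*66 = 7524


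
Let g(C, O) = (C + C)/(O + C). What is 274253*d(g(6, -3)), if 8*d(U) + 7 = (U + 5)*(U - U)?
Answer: -1919771/8 ≈ -2.3997e+5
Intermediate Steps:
g(C, O) = 2*C/(C + O) (g(C, O) = (2*C)/(C + O) = 2*C/(C + O))
d(U) = -7/8 (d(U) = -7/8 + ((U + 5)*(U - U))/8 = -7/8 + ((5 + U)*0)/8 = -7/8 + (1/8)*0 = -7/8 + 0 = -7/8)
274253*d(g(6, -3)) = 274253*(-7/8) = -1919771/8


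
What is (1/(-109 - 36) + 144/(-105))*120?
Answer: -33576/203 ≈ -165.40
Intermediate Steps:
(1/(-109 - 36) + 144/(-105))*120 = (1/(-145) + 144*(-1/105))*120 = (-1/145 - 48/35)*120 = -1399/1015*120 = -33576/203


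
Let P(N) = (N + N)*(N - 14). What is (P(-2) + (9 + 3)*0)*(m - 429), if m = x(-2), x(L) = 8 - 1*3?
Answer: -27136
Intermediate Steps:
x(L) = 5 (x(L) = 8 - 3 = 5)
P(N) = 2*N*(-14 + N) (P(N) = (2*N)*(-14 + N) = 2*N*(-14 + N))
m = 5
(P(-2) + (9 + 3)*0)*(m - 429) = (2*(-2)*(-14 - 2) + (9 + 3)*0)*(5 - 429) = (2*(-2)*(-16) + 12*0)*(-424) = (64 + 0)*(-424) = 64*(-424) = -27136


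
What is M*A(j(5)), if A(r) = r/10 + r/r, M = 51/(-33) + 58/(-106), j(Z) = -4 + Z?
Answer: -122/53 ≈ -2.3019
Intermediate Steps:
M = -1220/583 (M = 51*(-1/33) + 58*(-1/106) = -17/11 - 29/53 = -1220/583 ≈ -2.0926)
A(r) = 1 + r/10 (A(r) = r*(⅒) + 1 = r/10 + 1 = 1 + r/10)
M*A(j(5)) = -1220*(1 + (-4 + 5)/10)/583 = -1220*(1 + (⅒)*1)/583 = -1220*(1 + ⅒)/583 = -1220/583*11/10 = -122/53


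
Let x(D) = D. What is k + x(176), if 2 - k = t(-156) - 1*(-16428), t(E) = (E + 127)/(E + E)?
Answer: -5070029/312 ≈ -16250.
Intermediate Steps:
t(E) = (127 + E)/(2*E) (t(E) = (127 + E)/((2*E)) = (127 + E)*(1/(2*E)) = (127 + E)/(2*E))
k = -5124941/312 (k = 2 - ((1/2)*(127 - 156)/(-156) - 1*(-16428)) = 2 - ((1/2)*(-1/156)*(-29) + 16428) = 2 - (29/312 + 16428) = 2 - 1*5125565/312 = 2 - 5125565/312 = -5124941/312 ≈ -16426.)
k + x(176) = -5124941/312 + 176 = -5070029/312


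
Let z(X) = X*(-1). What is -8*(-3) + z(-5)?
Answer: 29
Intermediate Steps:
z(X) = -X
-8*(-3) + z(-5) = -8*(-3) - 1*(-5) = 24 + 5 = 29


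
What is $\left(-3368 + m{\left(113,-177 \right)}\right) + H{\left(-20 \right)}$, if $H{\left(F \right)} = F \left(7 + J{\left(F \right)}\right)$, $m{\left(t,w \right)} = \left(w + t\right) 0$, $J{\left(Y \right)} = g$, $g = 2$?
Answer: $-3548$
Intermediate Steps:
$J{\left(Y \right)} = 2$
$m{\left(t,w \right)} = 0$ ($m{\left(t,w \right)} = \left(t + w\right) 0 = 0$)
$H{\left(F \right)} = 9 F$ ($H{\left(F \right)} = F \left(7 + 2\right) = F 9 = 9 F$)
$\left(-3368 + m{\left(113,-177 \right)}\right) + H{\left(-20 \right)} = \left(-3368 + 0\right) + 9 \left(-20\right) = -3368 - 180 = -3548$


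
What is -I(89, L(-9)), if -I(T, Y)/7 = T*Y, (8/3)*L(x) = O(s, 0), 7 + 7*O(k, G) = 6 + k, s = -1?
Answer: -267/4 ≈ -66.750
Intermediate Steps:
O(k, G) = -1/7 + k/7 (O(k, G) = -1 + (6 + k)/7 = -1 + (6/7 + k/7) = -1/7 + k/7)
L(x) = -3/28 (L(x) = 3*(-1/7 + (1/7)*(-1))/8 = 3*(-1/7 - 1/7)/8 = (3/8)*(-2/7) = -3/28)
I(T, Y) = -7*T*Y
-I(89, L(-9)) = -(-7)*89*(-3)/28 = -1*267/4 = -267/4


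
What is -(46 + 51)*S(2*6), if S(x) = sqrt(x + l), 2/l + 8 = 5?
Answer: -97*sqrt(102)/3 ≈ -326.55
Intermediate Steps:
l = -2/3 (l = 2/(-8 + 5) = 2/(-3) = 2*(-1/3) = -2/3 ≈ -0.66667)
S(x) = sqrt(-2/3 + x) (S(x) = sqrt(x - 2/3) = sqrt(-2/3 + x))
-(46 + 51)*S(2*6) = -(46 + 51)*sqrt(-6 + 9*(2*6))/3 = -97*sqrt(-6 + 9*12)/3 = -97*sqrt(-6 + 108)/3 = -97*sqrt(102)/3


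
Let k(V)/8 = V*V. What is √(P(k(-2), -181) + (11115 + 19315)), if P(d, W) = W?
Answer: 3*√3361 ≈ 173.92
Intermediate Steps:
k(V) = 8*V² (k(V) = 8*(V*V) = 8*V²)
√(P(k(-2), -181) + (11115 + 19315)) = √(-181 + (11115 + 19315)) = √(-181 + 30430) = √30249 = 3*√3361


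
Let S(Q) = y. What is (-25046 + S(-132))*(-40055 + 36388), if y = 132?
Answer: 91359638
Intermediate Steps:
S(Q) = 132
(-25046 + S(-132))*(-40055 + 36388) = (-25046 + 132)*(-40055 + 36388) = -24914*(-3667) = 91359638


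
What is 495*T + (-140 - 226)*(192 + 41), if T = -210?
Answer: -189228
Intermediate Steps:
495*T + (-140 - 226)*(192 + 41) = 495*(-210) + (-140 - 226)*(192 + 41) = -103950 - 366*233 = -103950 - 85278 = -189228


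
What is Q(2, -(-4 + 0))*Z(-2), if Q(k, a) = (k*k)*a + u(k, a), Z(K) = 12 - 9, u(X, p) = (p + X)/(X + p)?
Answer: 51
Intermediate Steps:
u(X, p) = 1 (u(X, p) = (X + p)/(X + p) = 1)
Z(K) = 3
Q(k, a) = 1 + a*k**2 (Q(k, a) = (k*k)*a + 1 = k**2*a + 1 = a*k**2 + 1 = 1 + a*k**2)
Q(2, -(-4 + 0))*Z(-2) = (1 - (-4 + 0)*2**2)*3 = (1 - 1*(-4)*4)*3 = (1 + 4*4)*3 = (1 + 16)*3 = 17*3 = 51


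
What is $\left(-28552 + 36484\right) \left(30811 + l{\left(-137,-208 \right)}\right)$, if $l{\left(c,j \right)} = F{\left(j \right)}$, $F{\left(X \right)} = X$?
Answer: $242742996$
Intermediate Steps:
$l{\left(c,j \right)} = j$
$\left(-28552 + 36484\right) \left(30811 + l{\left(-137,-208 \right)}\right) = \left(-28552 + 36484\right) \left(30811 - 208\right) = 7932 \cdot 30603 = 242742996$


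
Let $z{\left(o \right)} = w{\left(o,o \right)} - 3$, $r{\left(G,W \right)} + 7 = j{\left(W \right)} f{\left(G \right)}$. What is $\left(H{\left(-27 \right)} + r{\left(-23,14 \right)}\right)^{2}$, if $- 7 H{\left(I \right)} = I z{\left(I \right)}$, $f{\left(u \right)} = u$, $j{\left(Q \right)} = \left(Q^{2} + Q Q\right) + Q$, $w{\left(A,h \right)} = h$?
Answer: $\frac{4385750625}{49} \approx 8.9505 \cdot 10^{7}$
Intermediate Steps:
$j{\left(Q \right)} = Q + 2 Q^{2}$ ($j{\left(Q \right)} = \left(Q^{2} + Q^{2}\right) + Q = 2 Q^{2} + Q = Q + 2 Q^{2}$)
$r{\left(G,W \right)} = -7 + G W \left(1 + 2 W\right)$ ($r{\left(G,W \right)} = -7 + W \left(1 + 2 W\right) G = -7 + G W \left(1 + 2 W\right)$)
$z{\left(o \right)} = -3 + o$ ($z{\left(o \right)} = o - 3 = -3 + o$)
$H{\left(I \right)} = - \frac{I \left(-3 + I\right)}{7}$
$\left(H{\left(-27 \right)} + r{\left(-23,14 \right)}\right)^{2} = \left(\frac{1}{7} \left(-27\right) \left(3 - -27\right) - \left(7 + 322 \left(1 + 2 \cdot 14\right)\right)\right)^{2} = \left(\frac{1}{7} \left(-27\right) \left(3 + 27\right) - \left(7 + 322 \left(1 + 28\right)\right)\right)^{2} = \left(\frac{1}{7} \left(-27\right) 30 - \left(7 + 322 \cdot 29\right)\right)^{2} = \left(- \frac{810}{7} - 9345\right)^{2} = \left(- \frac{66225}{7}\right)^{2} = \frac{4385750625}{49}$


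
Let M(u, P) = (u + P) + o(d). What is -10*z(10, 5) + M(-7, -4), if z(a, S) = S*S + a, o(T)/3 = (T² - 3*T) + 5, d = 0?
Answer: -346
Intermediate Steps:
o(T) = 15 - 9*T + 3*T² (o(T) = 3*((T² - 3*T) + 5) = 3*(5 + T² - 3*T) = 15 - 9*T + 3*T²)
z(a, S) = a + S² (z(a, S) = S² + a = a + S²)
M(u, P) = 15 + P + u (M(u, P) = (u + P) + (15 - 9*0 + 3*0²) = (P + u) + (15 + 0 + 3*0) = (P + u) + (15 + 0 + 0) = (P + u) + 15 = 15 + P + u)
-10*z(10, 5) + M(-7, -4) = -10*(10 + 5²) + (15 - 4 - 7) = -10*(10 + 25) + 4 = -10*35 + 4 = -350 + 4 = -346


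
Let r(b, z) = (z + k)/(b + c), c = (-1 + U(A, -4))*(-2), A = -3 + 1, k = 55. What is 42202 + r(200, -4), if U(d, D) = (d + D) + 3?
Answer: 8778067/208 ≈ 42202.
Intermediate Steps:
A = -2
U(d, D) = 3 + D + d (U(d, D) = (D + d) + 3 = 3 + D + d)
c = 8 (c = (-1 + (3 - 4 - 2))*(-2) = (-1 - 3)*(-2) = -4*(-2) = 8)
r(b, z) = (55 + z)/(8 + b) (r(b, z) = (z + 55)/(b + 8) = (55 + z)/(8 + b))
42202 + r(200, -4) = 42202 + (55 - 4)/(8 + 200) = 42202 + 51/208 = 8778067/208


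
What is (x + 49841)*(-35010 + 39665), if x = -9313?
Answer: 188657840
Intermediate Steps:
(x + 49841)*(-35010 + 39665) = (-9313 + 49841)*(-35010 + 39665) = 40528*4655 = 188657840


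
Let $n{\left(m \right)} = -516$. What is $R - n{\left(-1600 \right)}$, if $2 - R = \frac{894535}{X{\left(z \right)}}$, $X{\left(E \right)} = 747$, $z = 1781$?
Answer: $- \frac{507589}{747} \approx -679.5$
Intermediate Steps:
$R = - \frac{893041}{747}$ ($R = 2 - \frac{894535}{747} = - \frac{893041}{747} \approx -1195.5$)
$R - n{\left(-1600 \right)} = - \frac{893041}{747} - -516 = - \frac{893041}{747} + 516 = - \frac{507589}{747}$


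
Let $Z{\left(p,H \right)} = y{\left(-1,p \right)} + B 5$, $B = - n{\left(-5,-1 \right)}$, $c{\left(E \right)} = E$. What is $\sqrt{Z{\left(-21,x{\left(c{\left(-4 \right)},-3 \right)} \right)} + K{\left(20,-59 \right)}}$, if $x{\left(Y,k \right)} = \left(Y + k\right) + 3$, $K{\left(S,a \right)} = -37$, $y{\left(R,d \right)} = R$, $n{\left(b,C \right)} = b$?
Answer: $i \sqrt{13} \approx 3.6056 i$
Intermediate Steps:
$x{\left(Y,k \right)} = 3 + Y + k$
$B = 5$ ($B = \left(-1\right) \left(-5\right) = 5$)
$Z{\left(p,H \right)} = 24$ ($Z{\left(p,H \right)} = -1 + 5 \cdot 5 = -1 + 25 = 24$)
$\sqrt{Z{\left(-21,x{\left(c{\left(-4 \right)},-3 \right)} \right)} + K{\left(20,-59 \right)}} = \sqrt{24 - 37} = \sqrt{-13} = i \sqrt{13}$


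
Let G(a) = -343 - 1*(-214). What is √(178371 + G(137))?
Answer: √178242 ≈ 422.19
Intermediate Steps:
G(a) = -129 (G(a) = -343 + 214 = -129)
√(178371 + G(137)) = √(178371 - 129) = √178242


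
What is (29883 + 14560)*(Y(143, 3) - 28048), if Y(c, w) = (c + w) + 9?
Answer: -1239648599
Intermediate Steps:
Y(c, w) = 9 + c + w
(29883 + 14560)*(Y(143, 3) - 28048) = (29883 + 14560)*((9 + 143 + 3) - 28048) = 44443*(155 - 28048) = 44443*(-27893) = -1239648599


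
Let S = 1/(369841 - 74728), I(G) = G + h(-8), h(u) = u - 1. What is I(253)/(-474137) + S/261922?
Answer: -18860366799247/36649171958608482 ≈ -0.00051462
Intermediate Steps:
h(u) = -1 + u
I(G) = -9 + G (I(G) = G + (-1 - 8) = G - 9 = -9 + G)
S = 1/295113 ≈ 3.3885e-6
I(253)/(-474137) + S/261922 = (-9 + 253)/(-474137) + (1/295113)/261922 = 244*(-1/474137) + (1/295113)*(1/261922) = -244/474137 + 1/77296587186 = -18860366799247/36649171958608482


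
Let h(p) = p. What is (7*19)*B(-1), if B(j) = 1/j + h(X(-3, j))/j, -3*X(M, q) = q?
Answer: -532/3 ≈ -177.33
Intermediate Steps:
X(M, q) = -q/3
B(j) = -⅓ + 1/j (B(j) = 1/j + (-j/3)/j = 1/j - ⅓ = -⅓ + 1/j)
(7*19)*B(-1) = (7*19)*((⅓)*(3 - 1*(-1))/(-1)) = 133*((⅓)*(-1)*(3 + 1)) = 133*((⅓)*(-1)*4) = 133*(-4/3) = -532/3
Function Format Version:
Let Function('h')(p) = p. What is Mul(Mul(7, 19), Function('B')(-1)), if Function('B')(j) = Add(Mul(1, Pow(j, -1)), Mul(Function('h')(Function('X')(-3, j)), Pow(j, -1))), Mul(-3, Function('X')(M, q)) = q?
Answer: Rational(-532, 3) ≈ -177.33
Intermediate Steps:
Function('X')(M, q) = Mul(Rational(-1, 3), q)
Function('B')(j) = Add(Rational(-1, 3), Pow(j, -1)) (Function('B')(j) = Add(Mul(1, Pow(j, -1)), Mul(Mul(Rational(-1, 3), j), Pow(j, -1))) = Add(Pow(j, -1), Rational(-1, 3)) = Add(Rational(-1, 3), Pow(j, -1)))
Mul(Mul(7, 19), Function('B')(-1)) = Mul(Mul(7, 19), Mul(Rational(1, 3), Pow(-1, -1), Add(3, Mul(-1, -1)))) = Mul(133, Mul(Rational(1, 3), -1, Add(3, 1))) = Mul(133, Mul(Rational(1, 3), -1, 4)) = Mul(133, Rational(-4, 3)) = Rational(-532, 3)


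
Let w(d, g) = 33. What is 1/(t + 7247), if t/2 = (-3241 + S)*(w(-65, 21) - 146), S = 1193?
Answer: 1/470095 ≈ 2.1272e-6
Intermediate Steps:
t = 462848 (t = 2*((-3241 + 1193)*(33 - 146)) = 2*(-2048*(-113)) = 2*231424 = 462848)
1/(t + 7247) = 1/(462848 + 7247) = 1/470095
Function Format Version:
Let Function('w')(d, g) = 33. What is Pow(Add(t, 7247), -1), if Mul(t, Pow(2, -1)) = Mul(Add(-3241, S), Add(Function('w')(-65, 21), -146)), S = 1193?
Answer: Rational(1, 470095) ≈ 2.1272e-6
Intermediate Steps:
t = 462848 (t = Mul(2, Mul(Add(-3241, 1193), Add(33, -146))) = Mul(2, Mul(-2048, -113)) = Mul(2, 231424) = 462848)
Pow(Add(t, 7247), -1) = Pow(Add(462848, 7247), -1) = Pow(470095, -1) = Rational(1, 470095)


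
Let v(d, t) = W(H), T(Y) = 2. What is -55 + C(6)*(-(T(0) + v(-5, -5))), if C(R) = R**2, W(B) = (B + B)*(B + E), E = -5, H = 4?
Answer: 161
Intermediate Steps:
W(B) = 2*B*(-5 + B) (W(B) = (B + B)*(B - 5) = (2*B)*(-5 + B) = 2*B*(-5 + B))
v(d, t) = -8 (v(d, t) = 2*4*(-5 + 4) = 2*4*(-1) = -8)
-55 + C(6)*(-(T(0) + v(-5, -5))) = -55 + 6**2*(-(2 - 8)) = -55 + 36*(-1*(-6)) = -55 + 36*6 = -55 + 216 = 161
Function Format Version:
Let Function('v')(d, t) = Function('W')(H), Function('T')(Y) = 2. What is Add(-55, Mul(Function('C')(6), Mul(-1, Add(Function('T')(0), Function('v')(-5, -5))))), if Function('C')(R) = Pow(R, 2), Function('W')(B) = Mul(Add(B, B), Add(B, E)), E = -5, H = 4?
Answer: 161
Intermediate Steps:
Function('W')(B) = Mul(2, B, Add(-5, B)) (Function('W')(B) = Mul(Add(B, B), Add(B, -5)) = Mul(Mul(2, B), Add(-5, B)) = Mul(2, B, Add(-5, B)))
Function('v')(d, t) = -8 (Function('v')(d, t) = Mul(2, 4, Add(-5, 4)) = Mul(2, 4, -1) = -8)
Add(-55, Mul(Function('C')(6), Mul(-1, Add(Function('T')(0), Function('v')(-5, -5))))) = Add(-55, Mul(Pow(6, 2), Mul(-1, Add(2, -8)))) = Add(-55, Mul(36, Mul(-1, -6))) = Add(-55, Mul(36, 6)) = Add(-55, 216) = 161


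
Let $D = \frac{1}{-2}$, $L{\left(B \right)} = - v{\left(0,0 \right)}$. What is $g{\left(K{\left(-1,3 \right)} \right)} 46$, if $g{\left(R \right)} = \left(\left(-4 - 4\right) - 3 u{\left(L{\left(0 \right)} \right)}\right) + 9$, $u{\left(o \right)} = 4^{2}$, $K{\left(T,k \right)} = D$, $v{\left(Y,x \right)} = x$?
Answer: $-2162$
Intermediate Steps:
$L{\left(B \right)} = 0$ ($L{\left(B \right)} = \left(-1\right) 0 = 0$)
$D = - \frac{1}{2} \approx -0.5$
$K{\left(T,k \right)} = - \frac{1}{2}$
$u{\left(o \right)} = 16$
$g{\left(R \right)} = -47$ ($g{\left(R \right)} = \left(\left(-4 - 4\right) - 48\right) + 9 = \left(-8 - 48\right) + 9 = -56 + 9 = -47$)
$g{\left(K{\left(-1,3 \right)} \right)} 46 = \left(-47\right) 46 = -2162$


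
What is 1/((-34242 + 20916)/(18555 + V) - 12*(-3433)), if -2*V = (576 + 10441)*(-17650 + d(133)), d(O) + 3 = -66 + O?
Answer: 16148506/665253850955 ≈ 2.4274e-5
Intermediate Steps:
d(O) = -69 + O (d(O) = -3 + (-66 + O) = -69 + O)
V = 96872481 (V = -(576 + 10441)*(-17650 + (-69 + 133))/2 = -11017*(-17650 + 64)/2 = -11017*(-17586)/2 = -½*(-193744962) = 96872481)
1/((-34242 + 20916)/(18555 + V) - 12*(-3433)) = 1/((-34242 + 20916)/(18555 + 96872481) - 12*(-3433)) = 1/(-13326/96891036 + 41196) = 1/(-13326*1/96891036 + 41196) = 1/(-2221/16148506 + 41196) = 1/(665253850955/16148506) = 16148506/665253850955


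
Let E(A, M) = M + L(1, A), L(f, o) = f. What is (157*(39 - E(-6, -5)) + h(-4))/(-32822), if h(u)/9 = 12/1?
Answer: -6859/32822 ≈ -0.20898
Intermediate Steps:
h(u) = 108 (h(u) = 9*(12/1) = 9*(12*1) = 9*12 = 108)
E(A, M) = 1 + M (E(A, M) = M + 1 = 1 + M)
(157*(39 - E(-6, -5)) + h(-4))/(-32822) = (157*(39 - (1 - 5)) + 108)/(-32822) = (157*(39 - 1*(-4)) + 108)*(-1/32822) = (157*(39 + 4) + 108)*(-1/32822) = (157*43 + 108)*(-1/32822) = (6751 + 108)*(-1/32822) = 6859*(-1/32822) = -6859/32822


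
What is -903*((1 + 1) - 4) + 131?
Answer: 1937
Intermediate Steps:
-903*((1 + 1) - 4) + 131 = -903*(2 - 4) + 131 = -903*(-2) + 131 = -43*(-42) + 131 = 1806 + 131 = 1937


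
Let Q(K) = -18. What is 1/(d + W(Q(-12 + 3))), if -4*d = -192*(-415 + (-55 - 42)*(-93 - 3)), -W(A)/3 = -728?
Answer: 1/429240 ≈ 2.3297e-6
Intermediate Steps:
W(A) = 2184 (W(A) = -3*(-728) = 2184)
d = 427056 (d = -(-48)*(-415 + (-55 - 42)*(-93 - 3)) = -(-48)*(-415 - 97*(-96)) = -(-48)*(-415 + 9312) = -(-48)*8897 = -1/4*(-1708224) = 427056)
1/(d + W(Q(-12 + 3))) = 1/(427056 + 2184) = 1/429240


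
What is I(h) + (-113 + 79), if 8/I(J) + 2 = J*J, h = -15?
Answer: -7574/223 ≈ -33.964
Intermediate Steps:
I(J) = 8/(-2 + J**2) (I(J) = 8/(-2 + J*J) = 8/(-2 + J**2))
I(h) + (-113 + 79) = 8/(-2 + (-15)**2) + (-113 + 79) = 8/(-2 + 225) - 34 = 8/223 - 34 = -7574/223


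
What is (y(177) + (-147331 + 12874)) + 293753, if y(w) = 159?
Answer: 159455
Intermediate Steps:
(y(177) + (-147331 + 12874)) + 293753 = (159 + (-147331 + 12874)) + 293753 = (159 - 134457) + 293753 = -134298 + 293753 = 159455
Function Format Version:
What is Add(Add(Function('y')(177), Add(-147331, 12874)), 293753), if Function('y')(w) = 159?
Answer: 159455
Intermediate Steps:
Add(Add(Function('y')(177), Add(-147331, 12874)), 293753) = Add(Add(159, Add(-147331, 12874)), 293753) = Add(Add(159, -134457), 293753) = Add(-134298, 293753) = 159455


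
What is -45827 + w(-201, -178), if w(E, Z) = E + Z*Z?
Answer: -14344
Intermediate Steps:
w(E, Z) = E + Z²
-45827 + w(-201, -178) = -45827 + (-201 + (-178)²) = -45827 + (-201 + 31684) = -45827 + 31483 = -14344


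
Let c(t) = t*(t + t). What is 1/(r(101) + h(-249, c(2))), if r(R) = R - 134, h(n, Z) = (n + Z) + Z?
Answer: -1/266 ≈ -0.0037594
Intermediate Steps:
c(t) = 2*t² (c(t) = t*(2*t) = 2*t²)
h(n, Z) = n + 2*Z (h(n, Z) = (Z + n) + Z = n + 2*Z)
r(R) = -134 + R
1/(r(101) + h(-249, c(2))) = 1/((-134 + 101) + (-249 + 2*(2*2²))) = 1/(-33 + (-249 + 2*(2*4))) = 1/(-33 + (-249 + 2*8)) = 1/(-33 + (-249 + 16)) = 1/(-33 - 233) = 1/(-266) = -1/266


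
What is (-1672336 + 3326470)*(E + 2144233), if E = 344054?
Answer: 4115960128458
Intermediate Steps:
(-1672336 + 3326470)*(E + 2144233) = (-1672336 + 3326470)*(344054 + 2144233) = 1654134*2488287 = 4115960128458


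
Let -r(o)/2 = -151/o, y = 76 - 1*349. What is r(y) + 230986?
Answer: 63058876/273 ≈ 2.3099e+5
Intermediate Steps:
y = -273 (y = 76 - 349 = -273)
r(o) = 302/o (r(o) = -(-302)/o = 302/o)
r(y) + 230986 = 302/(-273) + 230986 = 302*(-1/273) + 230986 = -302/273 + 230986 = 63058876/273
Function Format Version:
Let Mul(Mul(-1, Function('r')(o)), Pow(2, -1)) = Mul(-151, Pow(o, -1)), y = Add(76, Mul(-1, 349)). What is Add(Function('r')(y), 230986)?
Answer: Rational(63058876, 273) ≈ 2.3099e+5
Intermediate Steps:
y = -273 (y = Add(76, -349) = -273)
Function('r')(o) = Mul(302, Pow(o, -1)) (Function('r')(o) = Mul(-2, Mul(-151, Pow(o, -1))) = Mul(302, Pow(o, -1)))
Add(Function('r')(y), 230986) = Add(Mul(302, Pow(-273, -1)), 230986) = Add(Mul(302, Rational(-1, 273)), 230986) = Add(Rational(-302, 273), 230986) = Rational(63058876, 273)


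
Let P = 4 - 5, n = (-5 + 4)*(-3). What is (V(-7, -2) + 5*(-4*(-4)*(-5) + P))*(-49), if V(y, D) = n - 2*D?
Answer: 19502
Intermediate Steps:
n = 3 (n = -1*(-3) = 3)
P = -1
V(y, D) = 3 - 2*D
(V(-7, -2) + 5*(-4*(-4)*(-5) + P))*(-49) = ((3 - 2*(-2)) + 5*(-4*(-4)*(-5) - 1))*(-49) = ((3 + 4) + 5*(16*(-5) - 1))*(-49) = (7 + 5*(-80 - 1))*(-49) = (7 + 5*(-81))*(-49) = (7 - 405)*(-49) = -398*(-49) = 19502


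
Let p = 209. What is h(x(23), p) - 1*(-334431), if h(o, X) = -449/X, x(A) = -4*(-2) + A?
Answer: 69895630/209 ≈ 3.3443e+5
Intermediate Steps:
x(A) = 8 + A
h(x(23), p) - 1*(-334431) = -449/209 - 1*(-334431) = -449*1/209 + 334431 = -449/209 + 334431 = 69895630/209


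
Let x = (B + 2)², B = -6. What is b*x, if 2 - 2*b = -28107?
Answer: 224872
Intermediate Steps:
b = 28109/2 (b = 1 - ½*(-28107) = 1 + 28107/2 = 28109/2 ≈ 14055.)
x = 16 (x = (-6 + 2)² = (-4)² = 16)
b*x = (28109/2)*16 = 224872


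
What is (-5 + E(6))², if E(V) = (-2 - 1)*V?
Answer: 529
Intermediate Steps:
E(V) = -3*V
(-5 + E(6))² = (-5 - 3*6)² = (-5 - 18)² = (-23)² = 529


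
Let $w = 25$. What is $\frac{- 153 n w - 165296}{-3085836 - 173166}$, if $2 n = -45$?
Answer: $\frac{158467}{6518004} \approx 0.024312$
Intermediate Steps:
$n = - \frac{45}{2}$ ($n = \frac{1}{2} \left(-45\right) = - \frac{45}{2} \approx -22.5$)
$\frac{- 153 n w - 165296}{-3085836 - 173166} = \frac{\left(-153\right) \left(- \frac{45}{2}\right) 25 - 165296}{-3085836 - 173166} = \frac{\frac{6885}{2} \cdot 25 - 165296}{-3259002} = \left(\frac{172125}{2} - 165296\right) \left(- \frac{1}{3259002}\right) = \left(- \frac{158467}{2}\right) \left(- \frac{1}{3259002}\right) = \frac{158467}{6518004}$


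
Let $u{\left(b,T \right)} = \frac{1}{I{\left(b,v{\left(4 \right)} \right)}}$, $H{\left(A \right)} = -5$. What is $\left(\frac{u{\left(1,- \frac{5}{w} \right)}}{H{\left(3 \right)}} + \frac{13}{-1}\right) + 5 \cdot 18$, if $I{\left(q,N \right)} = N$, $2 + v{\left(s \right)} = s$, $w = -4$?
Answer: $\frac{769}{10} \approx 76.9$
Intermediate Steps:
$v{\left(s \right)} = -2 + s$
$u{\left(b,T \right)} = \frac{1}{2}$ ($u{\left(b,T \right)} = \frac{1}{-2 + 4} = \frac{1}{2}$)
$\left(\frac{u{\left(1,- \frac{5}{w} \right)}}{H{\left(3 \right)}} + \frac{13}{-1}\right) + 5 \cdot 18 = \left(\frac{1}{2 \left(-5\right)} + \frac{13}{-1}\right) + 5 \cdot 18 = \left(\frac{1}{2} \left(- \frac{1}{5}\right) + 13 \left(-1\right)\right) + 90 = \left(- \frac{1}{10} - 13\right) + 90 = - \frac{131}{10} + 90 = \frac{769}{10}$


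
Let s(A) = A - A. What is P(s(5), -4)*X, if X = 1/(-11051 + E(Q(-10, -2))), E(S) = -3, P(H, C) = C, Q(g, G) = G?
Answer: 2/5527 ≈ 0.00036186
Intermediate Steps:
s(A) = 0
X = -1/11054 (X = 1/(-11051 - 3) = 1/(-11054) = -1/11054 ≈ -9.0465e-5)
P(s(5), -4)*X = -4*(-1/11054) = 2/5527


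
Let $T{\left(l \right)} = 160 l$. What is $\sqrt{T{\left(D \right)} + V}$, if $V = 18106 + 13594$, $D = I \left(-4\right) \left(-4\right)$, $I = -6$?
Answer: $2 \sqrt{4085} \approx 127.83$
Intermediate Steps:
$D = -96$ ($D = \left(-6\right) \left(-4\right) \left(-4\right) = 24 \left(-4\right) = -96$)
$V = 31700$
$\sqrt{T{\left(D \right)} + V} = \sqrt{160 \left(-96\right) + 31700} = \sqrt{-15360 + 31700} = \sqrt{16340} = 2 \sqrt{4085}$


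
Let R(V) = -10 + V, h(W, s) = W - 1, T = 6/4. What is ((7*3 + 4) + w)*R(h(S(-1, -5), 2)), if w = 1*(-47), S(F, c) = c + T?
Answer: 319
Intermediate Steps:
T = 3/2 (T = 6*(1/4) = 3/2 ≈ 1.5000)
S(F, c) = 3/2 + c (S(F, c) = c + 3/2 = 3/2 + c)
h(W, s) = -1 + W
w = -47
((7*3 + 4) + w)*R(h(S(-1, -5), 2)) = ((7*3 + 4) - 47)*(-10 + (-1 + (3/2 - 5))) = ((21 + 4) - 47)*(-10 + (-1 - 7/2)) = (25 - 47)*(-10 - 9/2) = -22*(-29/2) = 319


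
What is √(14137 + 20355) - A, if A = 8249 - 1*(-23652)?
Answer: -31901 + 2*√8623 ≈ -31715.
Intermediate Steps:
A = 31901 (A = 8249 + 23652 = 31901)
√(14137 + 20355) - A = √(14137 + 20355) - 1*31901 = √34492 - 31901 = 2*√8623 - 31901 = -31901 + 2*√8623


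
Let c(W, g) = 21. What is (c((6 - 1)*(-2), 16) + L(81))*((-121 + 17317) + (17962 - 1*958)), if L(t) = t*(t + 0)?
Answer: 225104400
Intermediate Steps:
L(t) = t² (L(t) = t*t = t²)
(c((6 - 1)*(-2), 16) + L(81))*((-121 + 17317) + (17962 - 1*958)) = (21 + 81²)*((-121 + 17317) + (17962 - 1*958)) = (21 + 6561)*(17196 + (17962 - 958)) = 6582*(17196 + 17004) = 6582*34200 = 225104400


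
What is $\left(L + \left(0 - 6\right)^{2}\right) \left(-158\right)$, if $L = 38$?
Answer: $-11692$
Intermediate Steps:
$\left(L + \left(0 - 6\right)^{2}\right) \left(-158\right) = \left(38 + \left(0 - 6\right)^{2}\right) \left(-158\right) = \left(38 + \left(-6\right)^{2}\right) \left(-158\right) = \left(38 + 36\right) \left(-158\right) = 74 \left(-158\right) = -11692$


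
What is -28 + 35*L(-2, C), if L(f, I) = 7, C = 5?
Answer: 217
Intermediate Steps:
-28 + 35*L(-2, C) = -28 + 35*7 = -28 + 245 = 217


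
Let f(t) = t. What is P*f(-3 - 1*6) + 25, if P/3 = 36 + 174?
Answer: -5645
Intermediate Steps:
P = 630 (P = 3*(36 + 174) = 3*210 = 630)
P*f(-3 - 1*6) + 25 = 630*(-3 - 1*6) + 25 = 630*(-3 - 6) + 25 = 630*(-9) + 25 = -5670 + 25 = -5645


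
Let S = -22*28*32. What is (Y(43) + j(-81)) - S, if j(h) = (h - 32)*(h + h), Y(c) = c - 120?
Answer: 37941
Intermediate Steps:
S = -19712 (S = -616*32 = -19712)
Y(c) = -120 + c
j(h) = 2*h*(-32 + h) (j(h) = (-32 + h)*(2*h) = 2*h*(-32 + h))
(Y(43) + j(-81)) - S = ((-120 + 43) + 2*(-81)*(-32 - 81)) - 1*(-19712) = (-77 + 2*(-81)*(-113)) + 19712 = (-77 + 18306) + 19712 = 18229 + 19712 = 37941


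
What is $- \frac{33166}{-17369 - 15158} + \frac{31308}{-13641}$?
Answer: $- \frac{188645970}{147900269} \approx -1.2755$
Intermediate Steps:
$- \frac{33166}{-17369 - 15158} + \frac{31308}{-13641} = - \frac{33166}{-32527} + 31308 \left(- \frac{1}{13641}\right) = \left(-33166\right) \left(- \frac{1}{32527}\right) - \frac{10436}{4547} = \frac{33166}{32527} - \frac{10436}{4547} = - \frac{188645970}{147900269}$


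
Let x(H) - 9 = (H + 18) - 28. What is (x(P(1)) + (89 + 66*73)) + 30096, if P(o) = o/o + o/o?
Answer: 35004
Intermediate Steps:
P(o) = 2 (P(o) = 1 + 1 = 2)
x(H) = -1 + H (x(H) = 9 + ((H + 18) - 28) = 9 + ((18 + H) - 28) = 9 + (-10 + H) = -1 + H)
(x(P(1)) + (89 + 66*73)) + 30096 = ((-1 + 2) + (89 + 66*73)) + 30096 = (1 + (89 + 4818)) + 30096 = (1 + 4907) + 30096 = 4908 + 30096 = 35004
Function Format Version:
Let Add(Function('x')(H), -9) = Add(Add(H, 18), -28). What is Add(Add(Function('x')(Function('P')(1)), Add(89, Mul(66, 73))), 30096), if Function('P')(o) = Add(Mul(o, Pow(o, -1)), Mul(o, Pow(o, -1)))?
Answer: 35004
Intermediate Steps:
Function('P')(o) = 2 (Function('P')(o) = Add(1, 1) = 2)
Function('x')(H) = Add(-1, H) (Function('x')(H) = Add(9, Add(Add(H, 18), -28)) = Add(9, Add(Add(18, H), -28)) = Add(9, Add(-10, H)) = Add(-1, H))
Add(Add(Function('x')(Function('P')(1)), Add(89, Mul(66, 73))), 30096) = Add(Add(Add(-1, 2), Add(89, Mul(66, 73))), 30096) = Add(Add(1, Add(89, 4818)), 30096) = Add(Add(1, 4907), 30096) = Add(4908, 30096) = 35004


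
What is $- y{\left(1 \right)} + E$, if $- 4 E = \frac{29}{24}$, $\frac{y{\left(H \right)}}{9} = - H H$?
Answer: $\frac{835}{96} \approx 8.6979$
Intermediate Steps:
$y{\left(H \right)} = - 9 H^{2}$ ($y{\left(H \right)} = 9 - H H = 9 \left(- H^{2}\right) = - 9 H^{2}$)
$E = - \frac{29}{96}$ ($E = - \frac{29 \cdot \frac{1}{24}}{4} = \left(- \frac{1}{4}\right) \frac{29}{24} = - \frac{29}{96} \approx -0.30208$)
$- y{\left(1 \right)} + E = - \left(-9\right) 1^{2} - \frac{29}{96} = - \left(-9\right) 1 - \frac{29}{96} = \left(-1\right) \left(-9\right) - \frac{29}{96} = 9 - \frac{29}{96} = \frac{835}{96}$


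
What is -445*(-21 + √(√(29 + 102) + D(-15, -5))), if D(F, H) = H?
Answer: 9345 - 445*√(-5 + √131) ≈ 8215.2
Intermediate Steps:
-445*(-21 + √(√(29 + 102) + D(-15, -5))) = -445*(-21 + √(√(29 + 102) - 5)) = -445*(-21 + √(√131 - 5)) = -445*(-21 + √(-5 + √131)) = 9345 - 445*√(-5 + √131)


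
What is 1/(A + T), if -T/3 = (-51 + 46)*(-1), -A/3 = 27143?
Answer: -1/81444 ≈ -1.2278e-5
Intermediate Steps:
A = -81429 (A = -3*27143 = -81429)
T = -15 (T = -3*(-51 + 46)*(-1) = -(-15)*(-1) = -3*5 = -15)
1/(A + T) = 1/(-81429 - 15) = 1/(-81444) = -1/81444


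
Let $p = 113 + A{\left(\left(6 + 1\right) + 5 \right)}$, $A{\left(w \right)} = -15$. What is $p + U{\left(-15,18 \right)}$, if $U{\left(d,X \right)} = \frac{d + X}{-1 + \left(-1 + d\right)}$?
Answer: $\frac{1663}{17} \approx 97.823$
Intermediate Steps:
$p = 98$ ($p = 113 - 15 = 98$)
$U{\left(d,X \right)} = \frac{X + d}{-2 + d}$
$p + U{\left(-15,18 \right)} = 98 + \frac{18 - 15}{-2 - 15} = 98 + \frac{1}{-17} \cdot 3 = 98 - \frac{3}{17} = \frac{1663}{17}$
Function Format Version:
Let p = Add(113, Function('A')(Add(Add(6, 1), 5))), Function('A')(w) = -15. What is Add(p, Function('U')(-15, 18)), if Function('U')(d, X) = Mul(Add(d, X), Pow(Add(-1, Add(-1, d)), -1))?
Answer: Rational(1663, 17) ≈ 97.823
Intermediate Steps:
p = 98 (p = Add(113, -15) = 98)
Function('U')(d, X) = Mul(Pow(Add(-2, d), -1), Add(X, d)) (Function('U')(d, X) = Mul(Add(X, d), Pow(Add(-2, d), -1)) = Mul(Pow(Add(-2, d), -1), Add(X, d)))
Add(p, Function('U')(-15, 18)) = Add(98, Mul(Pow(Add(-2, -15), -1), Add(18, -15))) = Add(98, Mul(Pow(-17, -1), 3)) = Add(98, Mul(Rational(-1, 17), 3)) = Add(98, Rational(-3, 17)) = Rational(1663, 17)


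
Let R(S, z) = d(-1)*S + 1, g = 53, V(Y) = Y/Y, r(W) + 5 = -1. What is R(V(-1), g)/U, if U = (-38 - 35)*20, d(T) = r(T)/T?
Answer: -7/1460 ≈ -0.0047945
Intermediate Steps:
r(W) = -6 (r(W) = -5 - 1 = -6)
V(Y) = 1
d(T) = -6/T
U = -1460 (U = -73*20 = -1460)
R(S, z) = 1 + 6*S (R(S, z) = (-6/(-1))*S + 1 = (-6*(-1))*S + 1 = 6*S + 1 = 1 + 6*S)
R(V(-1), g)/U = (1 + 6*1)/(-1460) = (1 + 6)*(-1/1460) = 7*(-1/1460) = -7/1460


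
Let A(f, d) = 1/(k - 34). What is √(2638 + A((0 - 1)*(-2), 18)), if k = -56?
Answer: √2374190/30 ≈ 51.361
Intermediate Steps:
A(f, d) = -1/90 (A(f, d) = 1/(-56 - 34) = 1/(-90) = -1/90)
√(2638 + A((0 - 1)*(-2), 18)) = √(2638 - 1/90) = √(237419/90) = √2374190/30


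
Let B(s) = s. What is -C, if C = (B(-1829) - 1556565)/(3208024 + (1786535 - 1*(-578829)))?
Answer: 779197/2786694 ≈ 0.27961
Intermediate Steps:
C = -779197/2786694 (C = (-1829 - 1556565)/(3208024 + (1786535 - 1*(-578829))) = -1558394/(3208024 + (1786535 + 578829)) = -1558394/(3208024 + 2365364) = -1558394/5573388 = -1558394*1/5573388 = -779197/2786694 ≈ -0.27961)
-C = -1*(-779197/2786694) = 779197/2786694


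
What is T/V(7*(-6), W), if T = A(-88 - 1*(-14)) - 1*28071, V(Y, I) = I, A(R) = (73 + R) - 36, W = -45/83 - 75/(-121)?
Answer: -70572161/195 ≈ -3.6191e+5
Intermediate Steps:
W = 780/10043 (W = -45*1/83 - 75*(-1/121) = -45/83 + 75/121 = 780/10043 ≈ 0.077666)
A(R) = 37 + R
T = -28108 (T = (37 + (-88 - 1*(-14))) - 1*28071 = (37 + (-88 + 14)) - 28071 = (37 - 74) - 28071 = -37 - 28071 = -28108)
T/V(7*(-6), W) = -28108/780/10043 = -28108*10043/780 = -70572161/195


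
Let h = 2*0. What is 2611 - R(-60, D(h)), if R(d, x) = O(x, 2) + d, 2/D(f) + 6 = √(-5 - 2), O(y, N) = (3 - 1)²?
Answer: 2667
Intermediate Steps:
O(y, N) = 4 (O(y, N) = 2² = 4)
h = 0
D(f) = 2/(-6 + I*√7) (D(f) = 2/(-6 + √(-5 - 2)) = 2/(-6 + √(-7)) = 2/(-6 + I*√7))
R(d, x) = 4 + d
2611 - R(-60, D(h)) = 2611 - (4 - 60) = 2611 - 1*(-56) = 2611 + 56 = 2667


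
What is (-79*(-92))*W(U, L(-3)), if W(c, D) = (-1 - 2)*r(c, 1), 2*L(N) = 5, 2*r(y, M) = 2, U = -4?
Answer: -21804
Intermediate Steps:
r(y, M) = 1 (r(y, M) = (1/2)*2 = 1)
L(N) = 5/2 (L(N) = (1/2)*5 = 5/2)
W(c, D) = -3 (W(c, D) = (-1 - 2)*1 = -3*1 = -3)
(-79*(-92))*W(U, L(-3)) = -79*(-92)*(-3) = 7268*(-3) = -21804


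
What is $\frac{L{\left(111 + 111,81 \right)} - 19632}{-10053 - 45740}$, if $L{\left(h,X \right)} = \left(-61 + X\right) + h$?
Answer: $\frac{19390}{55793} \approx 0.34753$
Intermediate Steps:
$L{\left(h,X \right)} = -61 + X + h$
$\frac{L{\left(111 + 111,81 \right)} - 19632}{-10053 - 45740} = \frac{\left(-61 + 81 + \left(111 + 111\right)\right) - 19632}{-10053 - 45740} = \frac{\left(-61 + 81 + 222\right) - 19632}{-55793} = \left(242 - 19632\right) \left(- \frac{1}{55793}\right) = \left(-19390\right) \left(- \frac{1}{55793}\right) = \frac{19390}{55793}$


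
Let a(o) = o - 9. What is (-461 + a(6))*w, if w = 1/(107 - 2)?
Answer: -464/105 ≈ -4.4190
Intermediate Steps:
a(o) = -9 + o
w = 1/105 ≈ 0.0095238
(-461 + a(6))*w = (-461 + (-9 + 6))*(1/105) = (-461 - 3)*(1/105) = -464*1/105 = -464/105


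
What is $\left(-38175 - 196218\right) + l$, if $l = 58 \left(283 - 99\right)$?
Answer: $-223721$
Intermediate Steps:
$l = 10672$ ($l = 58 \cdot 184 = 10672$)
$\left(-38175 - 196218\right) + l = \left(-38175 - 196218\right) + 10672 = -234393 + 10672 = -223721$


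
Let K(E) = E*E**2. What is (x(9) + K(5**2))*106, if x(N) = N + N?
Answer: 1658158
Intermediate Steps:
K(E) = E**3
x(N) = 2*N
(x(9) + K(5**2))*106 = (2*9 + (5**2)**3)*106 = (18 + 25**3)*106 = (18 + 15625)*106 = 15643*106 = 1658158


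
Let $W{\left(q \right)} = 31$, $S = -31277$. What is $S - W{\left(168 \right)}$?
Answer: $-31308$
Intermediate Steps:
$S - W{\left(168 \right)} = -31277 - 31 = -31308$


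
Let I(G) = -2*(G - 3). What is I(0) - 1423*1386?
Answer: -1972272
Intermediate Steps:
I(G) = 6 - 2*G (I(G) = -2*(-3 + G) = 6 - 2*G)
I(0) - 1423*1386 = (6 - 2*0) - 1423*1386 = (6 + 0) - 1972278 = 6 - 1972278 = -1972272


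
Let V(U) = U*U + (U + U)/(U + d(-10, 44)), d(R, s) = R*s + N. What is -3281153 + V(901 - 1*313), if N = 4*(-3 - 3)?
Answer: -90997385/31 ≈ -2.9354e+6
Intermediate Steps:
N = -24 (N = 4*(-6) = -24)
d(R, s) = -24 + R*s (d(R, s) = R*s - 24 = -24 + R*s)
V(U) = U**2 + 2*U/(-464 + U) (V(U) = U*U + (U + U)/(U + (-24 - 10*44)) = U**2 + (2*U)/(U + (-24 - 440)) = U**2 + (2*U)/(U - 464) = U**2 + (2*U)/(-464 + U) = U**2 + 2*U/(-464 + U))
-3281153 + V(901 - 1*313) = -3281153 + (901 - 1*313)*(2 + (901 - 1*313)**2 - 464*(901 - 1*313))/(-464 + (901 - 1*313)) = -3281153 + (901 - 313)*(2 + (901 - 313)**2 - 464*(901 - 313))/(-464 + (901 - 313)) = -3281153 + 588*(2 + 588**2 - 464*588)/(-464 + 588) = -3281153 + 588*(2 + 345744 - 272832)/124 = -3281153 + 588*(1/124)*72914 = -3281153 + 10718358/31 = -90997385/31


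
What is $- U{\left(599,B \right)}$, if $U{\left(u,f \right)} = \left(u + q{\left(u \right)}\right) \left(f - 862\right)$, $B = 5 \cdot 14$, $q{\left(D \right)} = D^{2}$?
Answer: $284644800$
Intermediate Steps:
$B = 70$
$U{\left(u,f \right)} = \left(-862 + f\right) \left(u + u^{2}\right)$ ($U{\left(u,f \right)} = \left(u + u^{2}\right) \left(f - 862\right) = \left(u + u^{2}\right) \left(-862 + f\right) = \left(-862 + f\right) \left(u + u^{2}\right)$)
$- U{\left(599,B \right)} = - 599 \left(-862 + 70 - 516338 + 70 \cdot 599\right) = - 599 \left(-862 + 70 - 516338 + 41930\right) = - 599 \left(-475200\right) = \left(-1\right) \left(-284644800\right) = 284644800$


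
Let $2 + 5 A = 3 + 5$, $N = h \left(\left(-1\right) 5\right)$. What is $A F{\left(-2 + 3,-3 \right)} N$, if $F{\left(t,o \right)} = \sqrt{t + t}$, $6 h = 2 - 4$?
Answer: $2 \sqrt{2} \approx 2.8284$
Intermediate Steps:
$h = - \frac{1}{3}$ ($h = \frac{2 - 4}{6} = \frac{1}{6} \left(-2\right) = - \frac{1}{3} \approx -0.33333$)
$F{\left(t,o \right)} = \sqrt{2} \sqrt{t}$ ($F{\left(t,o \right)} = \sqrt{2 t} = \sqrt{2} \sqrt{t}$)
$N = \frac{5}{3}$ ($N = - \frac{\left(-1\right) 5}{3} = \left(- \frac{1}{3}\right) \left(-5\right) = \frac{5}{3} \approx 1.6667$)
$A = \frac{6}{5}$ ($A = - \frac{2}{5} + \frac{3 + 5}{5} = - \frac{2}{5} + \frac{1}{5} \cdot 8 = - \frac{2}{5} + \frac{8}{5} = \frac{6}{5} \approx 1.2$)
$A F{\left(-2 + 3,-3 \right)} N = \frac{6 \sqrt{2} \sqrt{-2 + 3}}{5} \cdot \frac{5}{3} = \frac{6 \sqrt{2} \sqrt{1}}{5} \cdot \frac{5}{3} = \frac{6 \sqrt{2} \cdot 1}{5} \cdot \frac{5}{3} = \frac{6 \sqrt{2}}{5} \cdot \frac{5}{3} = 2 \sqrt{2}$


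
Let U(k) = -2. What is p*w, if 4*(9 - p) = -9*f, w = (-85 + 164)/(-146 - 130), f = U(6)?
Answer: -237/184 ≈ -1.2880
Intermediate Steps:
f = -2
w = -79/276 (w = 79/(-276) = 79*(-1/276) = -79/276 ≈ -0.28623)
p = 9/2 (p = 9 - (-9)*(-2)/4 = 9 - ¼*18 = 9 - 9/2 = 9/2 ≈ 4.5000)
p*w = (9/2)*(-79/276) = -237/184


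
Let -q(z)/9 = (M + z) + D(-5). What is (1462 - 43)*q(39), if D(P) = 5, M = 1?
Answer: -574695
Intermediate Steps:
q(z) = -54 - 9*z (q(z) = -9*((1 + z) + 5) = -9*(6 + z) = -54 - 9*z)
(1462 - 43)*q(39) = (1462 - 43)*(-54 - 9*39) = 1419*(-54 - 351) = 1419*(-405) = -574695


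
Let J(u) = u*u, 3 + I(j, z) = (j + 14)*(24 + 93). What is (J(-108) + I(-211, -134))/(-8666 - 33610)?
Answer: 73/271 ≈ 0.26937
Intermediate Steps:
I(j, z) = 1635 + 117*j (I(j, z) = -3 + (j + 14)*(24 + 93) = -3 + (14 + j)*117 = -3 + (1638 + 117*j) = 1635 + 117*j)
J(u) = u**2
(J(-108) + I(-211, -134))/(-8666 - 33610) = ((-108)**2 + (1635 + 117*(-211)))/(-8666 - 33610) = (11664 + (1635 - 24687))/(-42276) = (11664 - 23052)*(-1/42276) = -11388*(-1/42276) = 73/271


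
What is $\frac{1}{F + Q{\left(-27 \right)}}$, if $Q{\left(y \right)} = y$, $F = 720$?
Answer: $\frac{1}{693} \approx 0.001443$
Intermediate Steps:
$\frac{1}{F + Q{\left(-27 \right)}} = \frac{1}{720 - 27} = \frac{1}{693}$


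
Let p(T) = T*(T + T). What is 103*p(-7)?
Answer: 10094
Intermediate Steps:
p(T) = 2*T² (p(T) = T*(2*T) = 2*T²)
103*p(-7) = 103*(2*(-7)²) = 103*(2*49) = 103*98 = 10094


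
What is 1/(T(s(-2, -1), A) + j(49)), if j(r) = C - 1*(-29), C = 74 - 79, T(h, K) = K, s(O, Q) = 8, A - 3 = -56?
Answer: -1/29 ≈ -0.034483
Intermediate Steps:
A = -53 (A = 3 - 56 = -53)
C = -5
j(r) = 24 (j(r) = -5 - 1*(-29) = -5 + 29 = 24)
1/(T(s(-2, -1), A) + j(49)) = 1/(-53 + 24) = 1/(-29) = -1/29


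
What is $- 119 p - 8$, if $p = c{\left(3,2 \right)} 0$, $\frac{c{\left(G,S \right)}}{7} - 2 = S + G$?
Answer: $-8$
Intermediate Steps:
$c{\left(G,S \right)} = 14 + 7 G + 7 S$ ($c{\left(G,S \right)} = 14 + 7 \left(S + G\right) = 14 + 7 \left(G + S\right) = 14 + \left(7 G + 7 S\right) = 14 + 7 G + 7 S$)
$p = 0$ ($p = \left(14 + 7 \cdot 3 + 7 \cdot 2\right) 0 = \left(14 + 21 + 14\right) 0 = 49 \cdot 0 = 0$)
$- 119 p - 8 = \left(-119\right) 0 - 8 = 0 - 8 = -8$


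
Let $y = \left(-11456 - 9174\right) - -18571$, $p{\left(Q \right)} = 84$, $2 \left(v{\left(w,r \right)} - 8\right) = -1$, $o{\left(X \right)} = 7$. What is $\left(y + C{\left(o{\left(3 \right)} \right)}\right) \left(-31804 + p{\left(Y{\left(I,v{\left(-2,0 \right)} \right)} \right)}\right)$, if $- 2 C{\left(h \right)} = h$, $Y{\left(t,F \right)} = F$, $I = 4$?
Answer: $65422500$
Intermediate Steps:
$v{\left(w,r \right)} = \frac{15}{2}$ ($v{\left(w,r \right)} = 8 + \frac{1}{2} \left(-1\right) = 8 - \frac{1}{2} = \frac{15}{2}$)
$C{\left(h \right)} = - \frac{h}{2}$
$y = -2059$ ($y = \left(-11456 - 9174\right) + 18571 = -20630 + 18571 = -2059$)
$\left(y + C{\left(o{\left(3 \right)} \right)}\right) \left(-31804 + p{\left(Y{\left(I,v{\left(-2,0 \right)} \right)} \right)}\right) = \left(-2059 - \frac{7}{2}\right) \left(-31804 + 84\right) = \left(-2059 - \frac{7}{2}\right) \left(-31720\right) = \left(- \frac{4125}{2}\right) \left(-31720\right) = 65422500$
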